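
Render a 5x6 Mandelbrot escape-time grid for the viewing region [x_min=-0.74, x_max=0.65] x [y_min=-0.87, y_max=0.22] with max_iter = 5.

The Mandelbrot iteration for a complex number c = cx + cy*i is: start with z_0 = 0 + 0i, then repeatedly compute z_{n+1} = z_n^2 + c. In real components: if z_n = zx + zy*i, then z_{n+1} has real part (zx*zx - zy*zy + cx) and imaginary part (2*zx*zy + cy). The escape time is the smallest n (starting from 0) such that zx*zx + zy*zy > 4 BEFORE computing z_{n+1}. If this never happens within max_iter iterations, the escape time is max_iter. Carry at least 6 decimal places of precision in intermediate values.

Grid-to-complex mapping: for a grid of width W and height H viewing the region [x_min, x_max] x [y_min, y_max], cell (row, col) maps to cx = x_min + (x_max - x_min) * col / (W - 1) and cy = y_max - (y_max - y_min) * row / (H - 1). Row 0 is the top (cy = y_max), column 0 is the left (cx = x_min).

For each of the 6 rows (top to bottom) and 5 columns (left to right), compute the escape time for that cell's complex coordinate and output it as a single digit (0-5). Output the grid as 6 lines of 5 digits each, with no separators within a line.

(row=0, col=0): c = -0.7400 + 0.2200i → escape time 5
(row=0, col=1): c = -0.3925 + 0.2200i → escape time 5
(row=0, col=2): c = -0.0450 + 0.2200i → escape time 5
(row=0, col=3): c = 0.3025 + 0.2200i → escape time 5
(row=0, col=4): c = 0.6500 + 0.2200i → escape time 4
(row=1, col=0): c = -0.7400 + 0.0020i → escape time 5
(row=1, col=1): c = -0.3925 + 0.0020i → escape time 5
(row=1, col=2): c = -0.0450 + 0.0020i → escape time 5
(row=1, col=3): c = 0.3025 + 0.0020i → escape time 5
(row=1, col=4): c = 0.6500 + 0.0020i → escape time 4
(row=2, col=0): c = -0.7400 + -0.2160i → escape time 5
(row=2, col=1): c = -0.3925 + -0.2160i → escape time 5
(row=2, col=2): c = -0.0450 + -0.2160i → escape time 5
(row=2, col=3): c = 0.3025 + -0.2160i → escape time 5
(row=2, col=4): c = 0.6500 + -0.2160i → escape time 4
(row=3, col=0): c = -0.7400 + -0.4340i → escape time 5
(row=3, col=1): c = -0.3925 + -0.4340i → escape time 5
(row=3, col=2): c = -0.0450 + -0.4340i → escape time 5
(row=3, col=3): c = 0.3025 + -0.4340i → escape time 5
(row=3, col=4): c = 0.6500 + -0.4340i → escape time 3
(row=4, col=0): c = -0.7400 + -0.6520i → escape time 5
(row=4, col=1): c = -0.3925 + -0.6520i → escape time 5
(row=4, col=2): c = -0.0450 + -0.6520i → escape time 5
(row=4, col=3): c = 0.3025 + -0.6520i → escape time 5
(row=4, col=4): c = 0.6500 + -0.6520i → escape time 3
(row=5, col=0): c = -0.7400 + -0.8700i → escape time 4
(row=5, col=1): c = -0.3925 + -0.8700i → escape time 5
(row=5, col=2): c = -0.0450 + -0.8700i → escape time 5
(row=5, col=3): c = 0.3025 + -0.8700i → escape time 4
(row=5, col=4): c = 0.6500 + -0.8700i → escape time 2

Answer: 55554
55554
55554
55553
55553
45542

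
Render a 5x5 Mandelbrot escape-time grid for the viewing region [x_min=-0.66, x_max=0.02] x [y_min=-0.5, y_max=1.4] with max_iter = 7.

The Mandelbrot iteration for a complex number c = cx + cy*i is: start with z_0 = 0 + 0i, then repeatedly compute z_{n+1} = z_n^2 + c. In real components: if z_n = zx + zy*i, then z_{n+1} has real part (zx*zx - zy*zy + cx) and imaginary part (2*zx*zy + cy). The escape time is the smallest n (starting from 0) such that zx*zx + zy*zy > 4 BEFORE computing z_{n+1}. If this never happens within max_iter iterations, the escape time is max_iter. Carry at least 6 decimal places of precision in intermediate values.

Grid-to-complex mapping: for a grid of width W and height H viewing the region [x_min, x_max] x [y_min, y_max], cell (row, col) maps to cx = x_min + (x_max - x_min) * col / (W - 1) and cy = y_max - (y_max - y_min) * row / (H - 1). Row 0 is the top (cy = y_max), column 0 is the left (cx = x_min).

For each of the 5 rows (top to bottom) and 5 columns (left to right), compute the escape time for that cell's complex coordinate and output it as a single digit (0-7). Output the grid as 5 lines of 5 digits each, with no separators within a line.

Answer: 22222
44577
77777
77777
77777

Derivation:
(row=0, col=0): c = -0.6600 + 1.4000i → escape time 2
(row=0, col=1): c = -0.4900 + 1.4000i → escape time 2
(row=0, col=2): c = -0.3200 + 1.4000i → escape time 2
(row=0, col=3): c = -0.1500 + 1.4000i → escape time 2
(row=0, col=4): c = 0.0200 + 1.4000i → escape time 2
(row=1, col=0): c = -0.6600 + 0.9250i → escape time 4
(row=1, col=1): c = -0.4900 + 0.9250i → escape time 4
(row=1, col=2): c = -0.3200 + 0.9250i → escape time 5
(row=1, col=3): c = -0.1500 + 0.9250i → escape time 7
(row=1, col=4): c = 0.0200 + 0.9250i → escape time 7
(row=2, col=0): c = -0.6600 + 0.4500i → escape time 7
(row=2, col=1): c = -0.4900 + 0.4500i → escape time 7
(row=2, col=2): c = -0.3200 + 0.4500i → escape time 7
(row=2, col=3): c = -0.1500 + 0.4500i → escape time 7
(row=2, col=4): c = 0.0200 + 0.4500i → escape time 7
(row=3, col=0): c = -0.6600 + -0.0250i → escape time 7
(row=3, col=1): c = -0.4900 + -0.0250i → escape time 7
(row=3, col=2): c = -0.3200 + -0.0250i → escape time 7
(row=3, col=3): c = -0.1500 + -0.0250i → escape time 7
(row=3, col=4): c = 0.0200 + -0.0250i → escape time 7
(row=4, col=0): c = -0.6600 + -0.5000i → escape time 7
(row=4, col=1): c = -0.4900 + -0.5000i → escape time 7
(row=4, col=2): c = -0.3200 + -0.5000i → escape time 7
(row=4, col=3): c = -0.1500 + -0.5000i → escape time 7
(row=4, col=4): c = 0.0200 + -0.5000i → escape time 7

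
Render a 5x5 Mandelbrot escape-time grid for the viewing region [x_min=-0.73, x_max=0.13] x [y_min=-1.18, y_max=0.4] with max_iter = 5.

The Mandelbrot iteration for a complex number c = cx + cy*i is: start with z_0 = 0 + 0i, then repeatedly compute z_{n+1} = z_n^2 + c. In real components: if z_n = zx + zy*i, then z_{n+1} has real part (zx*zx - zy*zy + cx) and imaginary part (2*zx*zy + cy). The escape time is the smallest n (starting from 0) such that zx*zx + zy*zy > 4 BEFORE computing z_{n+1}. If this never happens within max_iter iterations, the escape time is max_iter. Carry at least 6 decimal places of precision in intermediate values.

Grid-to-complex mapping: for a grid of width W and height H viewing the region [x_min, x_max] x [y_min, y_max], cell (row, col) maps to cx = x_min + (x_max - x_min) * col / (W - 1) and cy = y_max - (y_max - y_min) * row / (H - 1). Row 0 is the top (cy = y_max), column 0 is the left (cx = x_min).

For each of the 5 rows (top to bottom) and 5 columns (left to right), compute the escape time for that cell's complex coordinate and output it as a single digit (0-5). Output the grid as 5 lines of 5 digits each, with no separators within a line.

Answer: 55555
55555
55555
45555
33333

Derivation:
(row=0, col=0): c = -0.7300 + 0.4000i → escape time 5
(row=0, col=1): c = -0.5150 + 0.4000i → escape time 5
(row=0, col=2): c = -0.3000 + 0.4000i → escape time 5
(row=0, col=3): c = -0.0850 + 0.4000i → escape time 5
(row=0, col=4): c = 0.1300 + 0.4000i → escape time 5
(row=1, col=0): c = -0.7300 + 0.0050i → escape time 5
(row=1, col=1): c = -0.5150 + 0.0050i → escape time 5
(row=1, col=2): c = -0.3000 + 0.0050i → escape time 5
(row=1, col=3): c = -0.0850 + 0.0050i → escape time 5
(row=1, col=4): c = 0.1300 + 0.0050i → escape time 5
(row=2, col=0): c = -0.7300 + -0.3900i → escape time 5
(row=2, col=1): c = -0.5150 + -0.3900i → escape time 5
(row=2, col=2): c = -0.3000 + -0.3900i → escape time 5
(row=2, col=3): c = -0.0850 + -0.3900i → escape time 5
(row=2, col=4): c = 0.1300 + -0.3900i → escape time 5
(row=3, col=0): c = -0.7300 + -0.7850i → escape time 4
(row=3, col=1): c = -0.5150 + -0.7850i → escape time 5
(row=3, col=2): c = -0.3000 + -0.7850i → escape time 5
(row=3, col=3): c = -0.0850 + -0.7850i → escape time 5
(row=3, col=4): c = 0.1300 + -0.7850i → escape time 5
(row=4, col=0): c = -0.7300 + -1.1800i → escape time 3
(row=4, col=1): c = -0.5150 + -1.1800i → escape time 3
(row=4, col=2): c = -0.3000 + -1.1800i → escape time 3
(row=4, col=3): c = -0.0850 + -1.1800i → escape time 3
(row=4, col=4): c = 0.1300 + -1.1800i → escape time 3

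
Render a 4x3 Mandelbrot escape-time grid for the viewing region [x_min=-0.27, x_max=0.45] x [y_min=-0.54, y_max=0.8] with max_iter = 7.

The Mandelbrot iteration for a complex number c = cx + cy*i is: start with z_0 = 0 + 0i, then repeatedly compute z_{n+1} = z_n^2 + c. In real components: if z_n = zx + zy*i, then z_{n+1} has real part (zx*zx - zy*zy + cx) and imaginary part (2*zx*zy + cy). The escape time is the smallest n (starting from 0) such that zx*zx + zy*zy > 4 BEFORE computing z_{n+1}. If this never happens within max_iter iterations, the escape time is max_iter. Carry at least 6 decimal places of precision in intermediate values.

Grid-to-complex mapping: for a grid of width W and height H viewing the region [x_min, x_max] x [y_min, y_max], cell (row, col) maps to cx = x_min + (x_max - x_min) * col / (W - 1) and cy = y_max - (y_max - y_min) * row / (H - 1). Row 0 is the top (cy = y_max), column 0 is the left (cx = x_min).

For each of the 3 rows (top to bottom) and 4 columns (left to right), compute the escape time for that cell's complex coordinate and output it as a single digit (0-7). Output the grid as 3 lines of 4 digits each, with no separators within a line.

Answer: 7753
7776
7775

Derivation:
(row=0, col=0): c = -0.2700 + 0.8000i → escape time 7
(row=0, col=1): c = -0.0300 + 0.8000i → escape time 7
(row=0, col=2): c = 0.2100 + 0.8000i → escape time 5
(row=0, col=3): c = 0.4500 + 0.8000i → escape time 3
(row=1, col=0): c = -0.2700 + 0.1300i → escape time 7
(row=1, col=1): c = -0.0300 + 0.1300i → escape time 7
(row=1, col=2): c = 0.2100 + 0.1300i → escape time 7
(row=1, col=3): c = 0.4500 + 0.1300i → escape time 6
(row=2, col=0): c = -0.2700 + -0.5400i → escape time 7
(row=2, col=1): c = -0.0300 + -0.5400i → escape time 7
(row=2, col=2): c = 0.2100 + -0.5400i → escape time 7
(row=2, col=3): c = 0.4500 + -0.5400i → escape time 5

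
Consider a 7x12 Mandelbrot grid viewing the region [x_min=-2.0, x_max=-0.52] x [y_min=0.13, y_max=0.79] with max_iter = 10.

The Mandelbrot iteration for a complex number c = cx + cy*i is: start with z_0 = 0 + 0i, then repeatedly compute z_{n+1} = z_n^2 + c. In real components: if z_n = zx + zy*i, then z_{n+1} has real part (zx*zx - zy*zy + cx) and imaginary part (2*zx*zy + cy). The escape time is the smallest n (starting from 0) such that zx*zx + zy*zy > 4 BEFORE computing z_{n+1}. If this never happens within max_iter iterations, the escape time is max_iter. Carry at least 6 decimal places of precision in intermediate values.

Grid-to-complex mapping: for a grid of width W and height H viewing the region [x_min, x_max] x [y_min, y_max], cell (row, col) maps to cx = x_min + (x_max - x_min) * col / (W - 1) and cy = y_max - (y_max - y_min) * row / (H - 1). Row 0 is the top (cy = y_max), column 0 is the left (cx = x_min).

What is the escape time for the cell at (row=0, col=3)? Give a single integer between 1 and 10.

z_0 = 0 + 0i, c = -1.2600 + 0.7900i
Iter 1: z = -1.2600 + 0.7900i, |z|^2 = 2.2117
Iter 2: z = -0.2965 + -1.2008i, |z|^2 = 1.5298
Iter 3: z = -2.6140 + 1.5021i, |z|^2 = 9.0893
Escaped at iteration 3

Answer: 3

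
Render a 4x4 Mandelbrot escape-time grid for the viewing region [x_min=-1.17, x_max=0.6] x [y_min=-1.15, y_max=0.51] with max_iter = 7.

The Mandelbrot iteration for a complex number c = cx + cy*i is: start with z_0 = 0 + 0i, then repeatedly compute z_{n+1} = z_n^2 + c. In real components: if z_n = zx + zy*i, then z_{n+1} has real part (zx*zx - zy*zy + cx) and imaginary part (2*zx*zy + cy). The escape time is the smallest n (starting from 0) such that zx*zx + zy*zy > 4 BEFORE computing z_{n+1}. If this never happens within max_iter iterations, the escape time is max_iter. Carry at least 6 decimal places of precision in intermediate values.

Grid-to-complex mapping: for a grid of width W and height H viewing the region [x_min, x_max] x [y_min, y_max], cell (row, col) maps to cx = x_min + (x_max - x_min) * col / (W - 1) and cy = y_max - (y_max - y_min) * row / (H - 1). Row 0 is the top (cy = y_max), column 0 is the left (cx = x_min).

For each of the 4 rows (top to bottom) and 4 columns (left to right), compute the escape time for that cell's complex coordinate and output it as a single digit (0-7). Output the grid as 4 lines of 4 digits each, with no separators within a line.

Answer: 5773
7774
4773
3342

Derivation:
(row=0, col=0): c = -1.1700 + 0.5100i → escape time 5
(row=0, col=1): c = -0.5800 + 0.5100i → escape time 7
(row=0, col=2): c = 0.0100 + 0.5100i → escape time 7
(row=0, col=3): c = 0.6000 + 0.5100i → escape time 3
(row=1, col=0): c = -1.1700 + -0.0433i → escape time 7
(row=1, col=1): c = -0.5800 + -0.0433i → escape time 7
(row=1, col=2): c = 0.0100 + -0.0433i → escape time 7
(row=1, col=3): c = 0.6000 + -0.0433i → escape time 4
(row=2, col=0): c = -1.1700 + -0.5967i → escape time 4
(row=2, col=1): c = -0.5800 + -0.5967i → escape time 7
(row=2, col=2): c = 0.0100 + -0.5967i → escape time 7
(row=2, col=3): c = 0.6000 + -0.5967i → escape time 3
(row=3, col=0): c = -1.1700 + -1.1500i → escape time 3
(row=3, col=1): c = -0.5800 + -1.1500i → escape time 3
(row=3, col=2): c = 0.0100 + -1.1500i → escape time 4
(row=3, col=3): c = 0.6000 + -1.1500i → escape time 2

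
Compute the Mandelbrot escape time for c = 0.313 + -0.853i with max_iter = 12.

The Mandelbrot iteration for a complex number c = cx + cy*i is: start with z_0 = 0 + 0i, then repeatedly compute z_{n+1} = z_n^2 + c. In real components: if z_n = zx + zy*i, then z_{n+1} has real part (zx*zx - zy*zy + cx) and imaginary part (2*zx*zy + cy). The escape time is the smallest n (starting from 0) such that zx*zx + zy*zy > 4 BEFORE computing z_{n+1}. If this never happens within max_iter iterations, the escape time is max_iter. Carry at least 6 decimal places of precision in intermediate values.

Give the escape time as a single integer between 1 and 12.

z_0 = 0 + 0i, c = 0.3130 + -0.8530i
Iter 1: z = 0.3130 + -0.8530i, |z|^2 = 0.8256
Iter 2: z = -0.3166 + -1.3870i, |z|^2 = 2.0240
Iter 3: z = -1.5104 + 0.0253i, |z|^2 = 2.2821
Iter 4: z = 2.5938 + -0.9296i, |z|^2 = 7.5919
Escaped at iteration 4

Answer: 4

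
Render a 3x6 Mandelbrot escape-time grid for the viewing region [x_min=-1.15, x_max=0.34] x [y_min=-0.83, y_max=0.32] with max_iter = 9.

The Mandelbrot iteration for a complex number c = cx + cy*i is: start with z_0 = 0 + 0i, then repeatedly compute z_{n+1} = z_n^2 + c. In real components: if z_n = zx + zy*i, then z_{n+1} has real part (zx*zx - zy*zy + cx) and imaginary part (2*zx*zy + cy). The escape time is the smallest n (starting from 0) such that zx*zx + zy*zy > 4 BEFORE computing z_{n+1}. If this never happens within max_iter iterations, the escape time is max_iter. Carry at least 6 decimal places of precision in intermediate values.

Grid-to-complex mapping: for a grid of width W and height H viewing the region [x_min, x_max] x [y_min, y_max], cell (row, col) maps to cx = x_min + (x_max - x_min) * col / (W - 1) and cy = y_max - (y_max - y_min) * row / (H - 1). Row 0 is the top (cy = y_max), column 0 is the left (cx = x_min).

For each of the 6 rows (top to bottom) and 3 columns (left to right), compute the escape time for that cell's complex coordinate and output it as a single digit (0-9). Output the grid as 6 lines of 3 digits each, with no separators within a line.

Answer: 999
999
999
799
499
364

Derivation:
(row=0, col=0): c = -1.1500 + 0.3200i → escape time 9
(row=0, col=1): c = -0.4050 + 0.3200i → escape time 9
(row=0, col=2): c = 0.3400 + 0.3200i → escape time 9
(row=1, col=0): c = -1.1500 + 0.0900i → escape time 9
(row=1, col=1): c = -0.4050 + 0.0900i → escape time 9
(row=1, col=2): c = 0.3400 + 0.0900i → escape time 9
(row=2, col=0): c = -1.1500 + -0.1400i → escape time 9
(row=2, col=1): c = -0.4050 + -0.1400i → escape time 9
(row=2, col=2): c = 0.3400 + -0.1400i → escape time 9
(row=3, col=0): c = -1.1500 + -0.3700i → escape time 7
(row=3, col=1): c = -0.4050 + -0.3700i → escape time 9
(row=3, col=2): c = 0.3400 + -0.3700i → escape time 9
(row=4, col=0): c = -1.1500 + -0.6000i → escape time 4
(row=4, col=1): c = -0.4050 + -0.6000i → escape time 9
(row=4, col=2): c = 0.3400 + -0.6000i → escape time 9
(row=5, col=0): c = -1.1500 + -0.8300i → escape time 3
(row=5, col=1): c = -0.4050 + -0.8300i → escape time 6
(row=5, col=2): c = 0.3400 + -0.8300i → escape time 4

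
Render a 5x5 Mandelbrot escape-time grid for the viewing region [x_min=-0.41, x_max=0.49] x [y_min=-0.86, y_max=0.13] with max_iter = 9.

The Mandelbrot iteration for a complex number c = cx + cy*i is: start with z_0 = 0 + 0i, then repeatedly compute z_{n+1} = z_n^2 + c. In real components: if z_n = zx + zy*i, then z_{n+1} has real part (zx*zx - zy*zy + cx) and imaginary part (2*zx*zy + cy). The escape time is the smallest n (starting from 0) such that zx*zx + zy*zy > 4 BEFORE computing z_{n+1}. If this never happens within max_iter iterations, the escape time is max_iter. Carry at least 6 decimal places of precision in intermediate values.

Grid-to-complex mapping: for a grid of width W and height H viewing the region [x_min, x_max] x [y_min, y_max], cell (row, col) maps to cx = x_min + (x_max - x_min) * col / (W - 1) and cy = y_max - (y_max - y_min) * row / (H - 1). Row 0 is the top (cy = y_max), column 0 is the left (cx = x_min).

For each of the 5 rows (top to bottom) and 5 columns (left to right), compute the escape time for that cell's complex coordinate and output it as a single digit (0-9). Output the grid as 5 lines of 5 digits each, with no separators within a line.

(row=0, col=0): c = -0.4100 + 0.1300i → escape time 9
(row=0, col=1): c = -0.1850 + 0.1300i → escape time 9
(row=0, col=2): c = 0.0400 + 0.1300i → escape time 9
(row=0, col=3): c = 0.2650 + 0.1300i → escape time 9
(row=0, col=4): c = 0.4900 + 0.1300i → escape time 5
(row=1, col=0): c = -0.4100 + -0.1175i → escape time 9
(row=1, col=1): c = -0.1850 + -0.1175i → escape time 9
(row=1, col=2): c = 0.0400 + -0.1175i → escape time 9
(row=1, col=3): c = 0.2650 + -0.1175i → escape time 9
(row=1, col=4): c = 0.4900 + -0.1175i → escape time 5
(row=2, col=0): c = -0.4100 + -0.3650i → escape time 9
(row=2, col=1): c = -0.1850 + -0.3650i → escape time 9
(row=2, col=2): c = 0.0400 + -0.3650i → escape time 9
(row=2, col=3): c = 0.2650 + -0.3650i → escape time 9
(row=2, col=4): c = 0.4900 + -0.3650i → escape time 6
(row=3, col=0): c = -0.4100 + -0.6125i → escape time 9
(row=3, col=1): c = -0.1850 + -0.6125i → escape time 9
(row=3, col=2): c = 0.0400 + -0.6125i → escape time 9
(row=3, col=3): c = 0.2650 + -0.6125i → escape time 9
(row=3, col=4): c = 0.4900 + -0.6125i → escape time 4
(row=4, col=0): c = -0.4100 + -0.8600i → escape time 5
(row=4, col=1): c = -0.1850 + -0.8600i → escape time 9
(row=4, col=2): c = 0.0400 + -0.8600i → escape time 8
(row=4, col=3): c = 0.2650 + -0.8600i → escape time 4
(row=4, col=4): c = 0.4900 + -0.8600i → escape time 3

Answer: 99995
99995
99996
99994
59843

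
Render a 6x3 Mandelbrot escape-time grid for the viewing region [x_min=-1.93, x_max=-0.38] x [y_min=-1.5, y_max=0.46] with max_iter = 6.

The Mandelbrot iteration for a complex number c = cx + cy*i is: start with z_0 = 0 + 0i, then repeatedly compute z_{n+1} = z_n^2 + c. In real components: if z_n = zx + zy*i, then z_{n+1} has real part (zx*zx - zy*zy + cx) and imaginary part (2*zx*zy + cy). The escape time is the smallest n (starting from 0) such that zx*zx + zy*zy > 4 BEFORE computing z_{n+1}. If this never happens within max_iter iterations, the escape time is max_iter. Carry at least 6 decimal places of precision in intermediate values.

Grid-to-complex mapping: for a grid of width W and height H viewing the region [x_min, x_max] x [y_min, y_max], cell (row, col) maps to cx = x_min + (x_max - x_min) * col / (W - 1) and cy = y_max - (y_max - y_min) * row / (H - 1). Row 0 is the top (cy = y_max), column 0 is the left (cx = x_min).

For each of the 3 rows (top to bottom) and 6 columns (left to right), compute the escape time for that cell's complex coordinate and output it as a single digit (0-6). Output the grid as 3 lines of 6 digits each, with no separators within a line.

Answer: 234566
233566
112222

Derivation:
(row=0, col=0): c = -1.9300 + 0.4600i → escape time 2
(row=0, col=1): c = -1.6200 + 0.4600i → escape time 3
(row=0, col=2): c = -1.3100 + 0.4600i → escape time 4
(row=0, col=3): c = -1.0000 + 0.4600i → escape time 5
(row=0, col=4): c = -0.6900 + 0.4600i → escape time 6
(row=0, col=5): c = -0.3800 + 0.4600i → escape time 6
(row=1, col=0): c = -1.9300 + -0.5200i → escape time 2
(row=1, col=1): c = -1.6200 + -0.5200i → escape time 3
(row=1, col=2): c = -1.3100 + -0.5200i → escape time 3
(row=1, col=3): c = -1.0000 + -0.5200i → escape time 5
(row=1, col=4): c = -0.6900 + -0.5200i → escape time 6
(row=1, col=5): c = -0.3800 + -0.5200i → escape time 6
(row=2, col=0): c = -1.9300 + -1.5000i → escape time 1
(row=2, col=1): c = -1.6200 + -1.5000i → escape time 1
(row=2, col=2): c = -1.3100 + -1.5000i → escape time 2
(row=2, col=3): c = -1.0000 + -1.5000i → escape time 2
(row=2, col=4): c = -0.6900 + -1.5000i → escape time 2
(row=2, col=5): c = -0.3800 + -1.5000i → escape time 2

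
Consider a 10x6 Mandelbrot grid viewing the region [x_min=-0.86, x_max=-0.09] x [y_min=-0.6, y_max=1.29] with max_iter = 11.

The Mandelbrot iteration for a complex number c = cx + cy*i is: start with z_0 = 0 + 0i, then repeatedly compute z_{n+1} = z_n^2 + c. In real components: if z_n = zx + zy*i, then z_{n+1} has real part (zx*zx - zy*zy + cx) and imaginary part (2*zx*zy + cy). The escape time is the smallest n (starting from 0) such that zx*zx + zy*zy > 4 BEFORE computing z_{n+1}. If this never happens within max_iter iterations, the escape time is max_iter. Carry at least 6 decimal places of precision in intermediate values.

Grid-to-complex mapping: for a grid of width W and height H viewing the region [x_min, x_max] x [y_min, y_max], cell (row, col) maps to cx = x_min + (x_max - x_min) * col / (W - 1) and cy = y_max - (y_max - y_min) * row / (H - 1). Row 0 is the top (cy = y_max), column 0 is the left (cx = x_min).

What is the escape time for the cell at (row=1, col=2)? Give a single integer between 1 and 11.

z_0 = 0 + 0i, c = -0.6889 + 0.9120i
Iter 1: z = -0.6889 + 0.9120i, |z|^2 = 1.3063
Iter 2: z = -1.0461 + -0.3445i, |z|^2 = 1.2130
Iter 3: z = 0.2867 + 1.6328i, |z|^2 = 2.7482
Iter 4: z = -3.2728 + 1.8481i, |z|^2 = 14.1266
Escaped at iteration 4

Answer: 4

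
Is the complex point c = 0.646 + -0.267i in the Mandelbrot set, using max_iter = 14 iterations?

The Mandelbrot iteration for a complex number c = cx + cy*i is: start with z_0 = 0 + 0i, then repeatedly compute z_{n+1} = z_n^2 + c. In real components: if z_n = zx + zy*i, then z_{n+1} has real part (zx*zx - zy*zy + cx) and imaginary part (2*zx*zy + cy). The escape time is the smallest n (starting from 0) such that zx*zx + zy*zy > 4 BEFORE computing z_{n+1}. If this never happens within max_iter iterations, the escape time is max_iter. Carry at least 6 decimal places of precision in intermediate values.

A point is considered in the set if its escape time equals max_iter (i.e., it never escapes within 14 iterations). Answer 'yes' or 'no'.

Answer: no

Derivation:
z_0 = 0 + 0i, c = 0.6460 + -0.2670i
Iter 1: z = 0.6460 + -0.2670i, |z|^2 = 0.4886
Iter 2: z = 0.9920 + -0.6120i, |z|^2 = 1.3586
Iter 3: z = 1.2556 + -1.4812i, |z|^2 = 3.7704
Iter 4: z = 0.0287 + -3.9866i, |z|^2 = 15.8935
Escaped at iteration 4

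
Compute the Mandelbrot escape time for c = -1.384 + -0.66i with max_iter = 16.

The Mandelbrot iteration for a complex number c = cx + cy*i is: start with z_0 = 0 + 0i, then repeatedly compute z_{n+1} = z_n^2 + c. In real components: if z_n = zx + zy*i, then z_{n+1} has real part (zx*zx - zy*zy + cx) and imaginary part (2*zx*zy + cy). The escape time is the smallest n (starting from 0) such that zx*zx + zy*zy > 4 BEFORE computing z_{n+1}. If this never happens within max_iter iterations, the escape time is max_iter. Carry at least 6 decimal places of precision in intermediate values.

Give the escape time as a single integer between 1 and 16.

Answer: 3

Derivation:
z_0 = 0 + 0i, c = -1.3840 + -0.6600i
Iter 1: z = -1.3840 + -0.6600i, |z|^2 = 2.3511
Iter 2: z = 0.0959 + 1.1669i, |z|^2 = 1.3708
Iter 3: z = -2.7364 + -0.4363i, |z|^2 = 7.6784
Escaped at iteration 3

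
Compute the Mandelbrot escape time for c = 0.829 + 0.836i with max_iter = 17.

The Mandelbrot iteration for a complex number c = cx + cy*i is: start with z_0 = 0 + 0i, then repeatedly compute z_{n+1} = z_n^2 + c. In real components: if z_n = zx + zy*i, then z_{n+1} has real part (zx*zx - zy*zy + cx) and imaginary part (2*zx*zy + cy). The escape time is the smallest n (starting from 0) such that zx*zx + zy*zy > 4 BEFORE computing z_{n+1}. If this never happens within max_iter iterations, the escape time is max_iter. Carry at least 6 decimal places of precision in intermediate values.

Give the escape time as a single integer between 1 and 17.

z_0 = 0 + 0i, c = 0.8290 + 0.8360i
Iter 1: z = 0.8290 + 0.8360i, |z|^2 = 1.3861
Iter 2: z = 0.8173 + 2.2221i, |z|^2 = 5.6057
Escaped at iteration 2

Answer: 2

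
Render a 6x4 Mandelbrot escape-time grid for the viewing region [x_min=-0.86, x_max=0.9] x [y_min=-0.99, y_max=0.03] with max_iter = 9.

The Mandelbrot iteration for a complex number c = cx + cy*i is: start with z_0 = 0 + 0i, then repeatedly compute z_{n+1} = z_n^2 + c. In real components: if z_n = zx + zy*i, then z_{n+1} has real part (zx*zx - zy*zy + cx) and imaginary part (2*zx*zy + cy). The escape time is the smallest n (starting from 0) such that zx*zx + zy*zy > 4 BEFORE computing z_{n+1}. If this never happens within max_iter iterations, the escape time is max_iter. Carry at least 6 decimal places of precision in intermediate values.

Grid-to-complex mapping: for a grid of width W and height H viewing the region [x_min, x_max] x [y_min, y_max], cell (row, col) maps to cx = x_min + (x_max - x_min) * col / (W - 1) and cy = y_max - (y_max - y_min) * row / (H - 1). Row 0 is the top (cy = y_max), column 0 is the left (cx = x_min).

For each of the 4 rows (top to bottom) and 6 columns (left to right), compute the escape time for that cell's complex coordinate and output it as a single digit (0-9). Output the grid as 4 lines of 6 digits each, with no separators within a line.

Answer: 999943
999943
599832
349422

Derivation:
(row=0, col=0): c = -0.8600 + 0.0300i → escape time 9
(row=0, col=1): c = -0.5080 + 0.0300i → escape time 9
(row=0, col=2): c = -0.1560 + 0.0300i → escape time 9
(row=0, col=3): c = 0.1960 + 0.0300i → escape time 9
(row=0, col=4): c = 0.5480 + 0.0300i → escape time 4
(row=0, col=5): c = 0.9000 + 0.0300i → escape time 3
(row=1, col=0): c = -0.8600 + -0.3100i → escape time 9
(row=1, col=1): c = -0.5080 + -0.3100i → escape time 9
(row=1, col=2): c = -0.1560 + -0.3100i → escape time 9
(row=1, col=3): c = 0.1960 + -0.3100i → escape time 9
(row=1, col=4): c = 0.5480 + -0.3100i → escape time 4
(row=1, col=5): c = 0.9000 + -0.3100i → escape time 3
(row=2, col=0): c = -0.8600 + -0.6500i → escape time 5
(row=2, col=1): c = -0.5080 + -0.6500i → escape time 9
(row=2, col=2): c = -0.1560 + -0.6500i → escape time 9
(row=2, col=3): c = 0.1960 + -0.6500i → escape time 8
(row=2, col=4): c = 0.5480 + -0.6500i → escape time 3
(row=2, col=5): c = 0.9000 + -0.6500i → escape time 2
(row=3, col=0): c = -0.8600 + -0.9900i → escape time 3
(row=3, col=1): c = -0.5080 + -0.9900i → escape time 4
(row=3, col=2): c = -0.1560 + -0.9900i → escape time 9
(row=3, col=3): c = 0.1960 + -0.9900i → escape time 4
(row=3, col=4): c = 0.5480 + -0.9900i → escape time 2
(row=3, col=5): c = 0.9000 + -0.9900i → escape time 2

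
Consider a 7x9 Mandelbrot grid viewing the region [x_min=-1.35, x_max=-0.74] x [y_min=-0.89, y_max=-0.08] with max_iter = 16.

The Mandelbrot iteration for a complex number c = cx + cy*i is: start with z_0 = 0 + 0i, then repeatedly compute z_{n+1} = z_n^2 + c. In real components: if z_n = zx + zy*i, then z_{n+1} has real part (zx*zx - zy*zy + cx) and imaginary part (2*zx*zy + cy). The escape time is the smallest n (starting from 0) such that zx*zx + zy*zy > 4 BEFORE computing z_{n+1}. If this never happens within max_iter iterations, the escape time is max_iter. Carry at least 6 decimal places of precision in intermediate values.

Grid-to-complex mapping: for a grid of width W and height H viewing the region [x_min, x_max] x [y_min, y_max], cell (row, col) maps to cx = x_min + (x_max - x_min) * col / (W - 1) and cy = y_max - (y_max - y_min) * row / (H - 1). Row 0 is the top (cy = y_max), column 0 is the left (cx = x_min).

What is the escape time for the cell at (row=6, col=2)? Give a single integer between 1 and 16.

z_0 = 0 + 0i, c = -1.1467 + -0.6875i
Iter 1: z = -1.1467 + -0.6875i, |z|^2 = 1.7875
Iter 2: z = -0.3045 + 0.8892i, |z|^2 = 0.8833
Iter 3: z = -1.8446 + -1.2290i, |z|^2 = 4.9128
Escaped at iteration 3

Answer: 3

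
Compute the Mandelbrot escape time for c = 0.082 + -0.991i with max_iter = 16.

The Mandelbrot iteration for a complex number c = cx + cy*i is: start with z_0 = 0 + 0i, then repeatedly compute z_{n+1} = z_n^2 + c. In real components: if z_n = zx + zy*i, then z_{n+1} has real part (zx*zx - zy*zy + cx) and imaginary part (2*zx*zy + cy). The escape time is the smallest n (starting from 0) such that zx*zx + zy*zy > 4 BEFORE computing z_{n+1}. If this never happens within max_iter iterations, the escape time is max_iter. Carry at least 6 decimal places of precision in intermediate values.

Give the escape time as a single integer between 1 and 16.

z_0 = 0 + 0i, c = 0.0820 + -0.9910i
Iter 1: z = 0.0820 + -0.9910i, |z|^2 = 0.9888
Iter 2: z = -0.8934 + -1.1535i, |z|^2 = 2.1287
Iter 3: z = -0.4505 + 1.0700i, |z|^2 = 1.3479
Iter 4: z = -0.8600 + -1.9552i, |z|^2 = 4.5621
Escaped at iteration 4

Answer: 4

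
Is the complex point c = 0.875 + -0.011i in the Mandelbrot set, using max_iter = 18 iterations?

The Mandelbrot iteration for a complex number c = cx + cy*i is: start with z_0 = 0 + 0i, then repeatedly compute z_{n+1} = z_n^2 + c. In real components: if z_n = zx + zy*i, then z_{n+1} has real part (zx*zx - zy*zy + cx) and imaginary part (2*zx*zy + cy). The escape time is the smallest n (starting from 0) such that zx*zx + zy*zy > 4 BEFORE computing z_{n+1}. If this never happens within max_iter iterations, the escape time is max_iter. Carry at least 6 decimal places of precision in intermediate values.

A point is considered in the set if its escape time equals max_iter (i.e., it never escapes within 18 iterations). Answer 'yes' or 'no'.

z_0 = 0 + 0i, c = 0.8750 + -0.0110i
Iter 1: z = 0.8750 + -0.0110i, |z|^2 = 0.7657
Iter 2: z = 1.6405 + -0.0302i, |z|^2 = 2.6922
Iter 3: z = 3.5653 + -0.1103i, |z|^2 = 12.7238
Escaped at iteration 3

Answer: no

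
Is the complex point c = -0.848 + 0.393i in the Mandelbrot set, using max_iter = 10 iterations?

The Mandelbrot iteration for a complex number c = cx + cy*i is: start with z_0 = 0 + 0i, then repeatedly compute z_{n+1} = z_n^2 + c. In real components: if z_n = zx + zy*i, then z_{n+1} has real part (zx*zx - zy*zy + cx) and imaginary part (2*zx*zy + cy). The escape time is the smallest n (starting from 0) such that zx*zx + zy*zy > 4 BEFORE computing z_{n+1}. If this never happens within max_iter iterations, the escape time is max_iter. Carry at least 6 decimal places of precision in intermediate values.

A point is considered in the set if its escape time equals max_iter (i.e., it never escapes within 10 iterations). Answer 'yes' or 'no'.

z_0 = 0 + 0i, c = -0.8480 + 0.3930i
Iter 1: z = -0.8480 + 0.3930i, |z|^2 = 0.8736
Iter 2: z = -0.2833 + -0.2735i, |z|^2 = 0.1551
Iter 3: z = -0.8425 + 0.5480i, |z|^2 = 1.0102
Iter 4: z = -0.4384 + -0.5304i, |z|^2 = 0.4736
Iter 5: z = -0.9371 + 0.8581i, |z|^2 = 1.6146
Iter 6: z = -0.7062 + -1.2153i, |z|^2 = 1.9757
Iter 7: z = -1.8263 + 2.1095i, |z|^2 = 7.7855
Escaped at iteration 7

Answer: no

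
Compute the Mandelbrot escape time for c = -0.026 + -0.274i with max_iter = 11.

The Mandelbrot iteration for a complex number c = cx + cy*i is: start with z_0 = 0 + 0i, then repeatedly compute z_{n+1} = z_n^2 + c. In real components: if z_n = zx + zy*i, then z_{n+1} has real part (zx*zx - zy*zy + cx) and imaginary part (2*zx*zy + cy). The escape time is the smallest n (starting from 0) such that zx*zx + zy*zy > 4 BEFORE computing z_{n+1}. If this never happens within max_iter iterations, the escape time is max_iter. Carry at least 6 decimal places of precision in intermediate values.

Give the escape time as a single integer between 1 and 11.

z_0 = 0 + 0i, c = -0.0260 + -0.2740i
Iter 1: z = -0.0260 + -0.2740i, |z|^2 = 0.0758
Iter 2: z = -0.1004 + -0.2598i, |z|^2 = 0.0776
Iter 3: z = -0.0834 + -0.2218i, |z|^2 = 0.0562
Iter 4: z = -0.0683 + -0.2370i, |z|^2 = 0.0608
Iter 5: z = -0.0775 + -0.2416i, |z|^2 = 0.0644
Iter 6: z = -0.0784 + -0.2365i, |z|^2 = 0.0621
Iter 7: z = -0.0758 + -0.2369i, |z|^2 = 0.0619
Iter 8: z = -0.0764 + -0.2381i, |z|^2 = 0.0625
Iter 9: z = -0.0768 + -0.2376i, |z|^2 = 0.0624
Iter 10: z = -0.0766 + -0.2375i, |z|^2 = 0.0623

Answer: 11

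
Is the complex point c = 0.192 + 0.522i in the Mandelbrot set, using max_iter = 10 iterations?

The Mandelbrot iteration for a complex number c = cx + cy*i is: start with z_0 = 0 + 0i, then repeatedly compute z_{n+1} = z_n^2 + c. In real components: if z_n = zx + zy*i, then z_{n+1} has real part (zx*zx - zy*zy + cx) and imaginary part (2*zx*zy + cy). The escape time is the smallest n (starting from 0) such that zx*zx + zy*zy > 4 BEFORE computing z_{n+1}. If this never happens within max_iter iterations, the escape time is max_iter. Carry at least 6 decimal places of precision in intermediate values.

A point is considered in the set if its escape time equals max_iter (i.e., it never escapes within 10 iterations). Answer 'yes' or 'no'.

Answer: yes

Derivation:
z_0 = 0 + 0i, c = 0.1920 + 0.5220i
Iter 1: z = 0.1920 + 0.5220i, |z|^2 = 0.3093
Iter 2: z = -0.0436 + 0.7224i, |z|^2 = 0.5238
Iter 3: z = -0.3280 + 0.4590i, |z|^2 = 0.3183
Iter 4: z = 0.0889 + 0.2209i, |z|^2 = 0.0567
Iter 5: z = 0.1511 + 0.5613i, |z|^2 = 0.3379
Iter 6: z = -0.1002 + 0.6916i, |z|^2 = 0.4884
Iter 7: z = -0.2763 + 0.3834i, |z|^2 = 0.2233
Iter 8: z = 0.1214 + 0.3101i, |z|^2 = 0.1109
Iter 9: z = 0.1106 + 0.5973i, |z|^2 = 0.3690
Did not escape in 10 iterations → in set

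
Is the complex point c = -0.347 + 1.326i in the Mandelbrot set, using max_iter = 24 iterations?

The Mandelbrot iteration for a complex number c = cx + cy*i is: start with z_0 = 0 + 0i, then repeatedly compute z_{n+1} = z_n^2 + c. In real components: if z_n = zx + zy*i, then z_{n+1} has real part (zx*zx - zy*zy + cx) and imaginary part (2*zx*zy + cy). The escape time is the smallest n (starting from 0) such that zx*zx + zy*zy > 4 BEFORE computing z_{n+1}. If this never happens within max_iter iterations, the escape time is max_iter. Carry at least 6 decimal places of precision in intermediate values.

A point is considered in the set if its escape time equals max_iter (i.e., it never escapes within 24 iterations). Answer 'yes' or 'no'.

z_0 = 0 + 0i, c = -0.3470 + 1.3260i
Iter 1: z = -0.3470 + 1.3260i, |z|^2 = 1.8787
Iter 2: z = -1.9849 + 0.4058i, |z|^2 = 4.1043
Escaped at iteration 2

Answer: no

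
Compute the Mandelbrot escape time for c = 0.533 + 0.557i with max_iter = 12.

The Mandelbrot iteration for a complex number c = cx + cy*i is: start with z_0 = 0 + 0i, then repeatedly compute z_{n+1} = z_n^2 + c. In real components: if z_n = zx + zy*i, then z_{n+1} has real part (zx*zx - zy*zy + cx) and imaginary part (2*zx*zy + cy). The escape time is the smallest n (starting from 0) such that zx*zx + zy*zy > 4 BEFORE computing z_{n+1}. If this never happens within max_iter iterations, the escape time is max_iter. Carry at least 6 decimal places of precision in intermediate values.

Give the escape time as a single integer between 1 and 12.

z_0 = 0 + 0i, c = 0.5330 + 0.5570i
Iter 1: z = 0.5330 + 0.5570i, |z|^2 = 0.5943
Iter 2: z = 0.5068 + 1.1508i, |z|^2 = 1.5811
Iter 3: z = -0.5344 + 1.7235i, |z|^2 = 3.2560
Iter 4: z = -2.1519 + -1.2850i, |z|^2 = 6.2819
Escaped at iteration 4

Answer: 4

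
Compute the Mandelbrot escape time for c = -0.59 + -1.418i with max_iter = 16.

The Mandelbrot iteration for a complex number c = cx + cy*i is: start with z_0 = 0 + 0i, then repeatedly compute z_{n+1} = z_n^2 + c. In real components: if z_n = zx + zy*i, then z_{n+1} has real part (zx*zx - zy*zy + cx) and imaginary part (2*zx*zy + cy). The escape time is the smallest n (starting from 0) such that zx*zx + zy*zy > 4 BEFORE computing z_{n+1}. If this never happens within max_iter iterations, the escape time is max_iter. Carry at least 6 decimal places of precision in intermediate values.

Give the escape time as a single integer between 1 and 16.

Answer: 2

Derivation:
z_0 = 0 + 0i, c = -0.5900 + -1.4180i
Iter 1: z = -0.5900 + -1.4180i, |z|^2 = 2.3588
Iter 2: z = -2.2526 + 0.2552i, |z|^2 = 5.1395
Escaped at iteration 2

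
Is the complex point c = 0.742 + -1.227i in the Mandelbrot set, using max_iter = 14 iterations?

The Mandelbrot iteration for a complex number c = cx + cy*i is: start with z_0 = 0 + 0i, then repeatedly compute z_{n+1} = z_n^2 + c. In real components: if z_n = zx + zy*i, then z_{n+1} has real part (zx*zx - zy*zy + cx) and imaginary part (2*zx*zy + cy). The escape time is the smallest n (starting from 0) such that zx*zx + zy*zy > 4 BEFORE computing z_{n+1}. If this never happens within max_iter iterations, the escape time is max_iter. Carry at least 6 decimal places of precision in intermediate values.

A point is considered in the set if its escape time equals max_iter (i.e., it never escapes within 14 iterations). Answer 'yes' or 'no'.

z_0 = 0 + 0i, c = 0.7420 + -1.2270i
Iter 1: z = 0.7420 + -1.2270i, |z|^2 = 2.0561
Iter 2: z = -0.2130 + -3.0479i, |z|^2 = 9.3349
Escaped at iteration 2

Answer: no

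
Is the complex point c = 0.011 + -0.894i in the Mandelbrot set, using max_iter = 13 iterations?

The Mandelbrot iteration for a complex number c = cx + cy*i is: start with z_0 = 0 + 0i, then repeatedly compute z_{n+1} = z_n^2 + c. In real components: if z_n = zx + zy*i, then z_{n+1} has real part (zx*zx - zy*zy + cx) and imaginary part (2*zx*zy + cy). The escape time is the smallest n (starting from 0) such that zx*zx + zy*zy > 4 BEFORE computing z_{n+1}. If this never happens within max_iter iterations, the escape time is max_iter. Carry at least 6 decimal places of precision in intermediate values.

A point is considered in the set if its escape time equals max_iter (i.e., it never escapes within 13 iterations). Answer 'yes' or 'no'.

Answer: no

Derivation:
z_0 = 0 + 0i, c = 0.0110 + -0.8940i
Iter 1: z = 0.0110 + -0.8940i, |z|^2 = 0.7994
Iter 2: z = -0.7881 + -0.9137i, |z|^2 = 1.4559
Iter 3: z = -0.2027 + 0.5462i, |z|^2 = 0.3394
Iter 4: z = -0.2462 + -1.1154i, |z|^2 = 1.3047
Iter 5: z = -1.1724 + -0.3448i, |z|^2 = 1.4935
Iter 6: z = 1.2667 + -0.0856i, |z|^2 = 1.6119
Iter 7: z = 1.6083 + -1.1107i, |z|^2 = 3.8203
Iter 8: z = 1.3638 + -4.4668i, |z|^2 = 21.8121
Escaped at iteration 8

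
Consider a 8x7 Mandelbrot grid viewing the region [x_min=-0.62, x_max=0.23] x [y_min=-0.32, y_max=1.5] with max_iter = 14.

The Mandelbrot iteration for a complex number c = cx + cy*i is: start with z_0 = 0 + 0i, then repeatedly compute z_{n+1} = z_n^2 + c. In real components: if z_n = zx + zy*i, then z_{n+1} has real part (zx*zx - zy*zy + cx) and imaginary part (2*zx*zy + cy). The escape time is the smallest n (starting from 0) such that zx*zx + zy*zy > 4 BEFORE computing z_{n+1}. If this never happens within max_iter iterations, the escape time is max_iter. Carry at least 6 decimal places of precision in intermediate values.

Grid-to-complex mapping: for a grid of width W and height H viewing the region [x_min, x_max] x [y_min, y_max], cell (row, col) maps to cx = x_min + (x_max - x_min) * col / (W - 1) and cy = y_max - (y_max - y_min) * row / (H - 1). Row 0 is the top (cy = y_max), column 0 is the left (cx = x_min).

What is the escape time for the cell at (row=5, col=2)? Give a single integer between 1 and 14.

Answer: 14

Derivation:
z_0 = 0 + 0i, c = -0.3771 + -0.0167i
Iter 1: z = -0.3771 + -0.0167i, |z|^2 = 0.1425
Iter 2: z = -0.2352 + -0.0041i, |z|^2 = 0.0553
Iter 3: z = -0.3218 + -0.0147i, |z|^2 = 0.1038
Iter 4: z = -0.2738 + -0.0072i, |z|^2 = 0.0750
Iter 5: z = -0.3022 + -0.0127i, |z|^2 = 0.0915
Iter 6: z = -0.2860 + -0.0090i, |z|^2 = 0.0819
Iter 7: z = -0.2955 + -0.0115i, |z|^2 = 0.0874
Iter 8: z = -0.2900 + -0.0098i, |z|^2 = 0.0842
Iter 9: z = -0.2931 + -0.0110i, |z|^2 = 0.0861
Iter 10: z = -0.2913 + -0.0102i, |z|^2 = 0.0850
Iter 11: z = -0.2924 + -0.0107i, |z|^2 = 0.0856
Iter 12: z = -0.2918 + -0.0104i, |z|^2 = 0.0852
Iter 13: z = -0.2921 + -0.0106i, |z|^2 = 0.0854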